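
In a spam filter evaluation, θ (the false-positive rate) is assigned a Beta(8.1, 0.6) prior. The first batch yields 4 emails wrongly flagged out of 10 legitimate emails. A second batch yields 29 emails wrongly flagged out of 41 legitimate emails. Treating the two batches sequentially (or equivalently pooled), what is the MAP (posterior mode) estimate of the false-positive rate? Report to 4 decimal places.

0.6950

The Beta prior is conjugate to a Binomial/Bernoulli likelihood; the update adds successes to α and failures to β.
After batch 1: Beta(8.1+4, 0.6+6) = Beta(12.1, 6.6).
After batch 2: Beta(12.1+29, 6.6+12) = Beta(41.1, 18.6).
Mode of Beta(a,b) for a,b>1 is (a−1)/(a+b−2) = 40.1/57.7 = 0.6950.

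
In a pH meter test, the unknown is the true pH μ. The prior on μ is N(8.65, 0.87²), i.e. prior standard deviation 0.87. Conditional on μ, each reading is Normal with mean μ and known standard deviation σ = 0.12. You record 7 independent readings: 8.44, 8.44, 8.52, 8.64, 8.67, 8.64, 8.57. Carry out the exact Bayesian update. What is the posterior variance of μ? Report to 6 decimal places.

0.002052

For Normal data with known variance σ², a Normal(μ₀, σ₀²) prior on μ is conjugate. Posterior precision = 1/σ₀² + n/σ²; posterior mean is the precision-weighted average of μ₀ and x̄.
σ₀² = 0.87² = 0.7569, σ² = 0.12² = 0.0144; σ² + n·σ₀² = 0.0144 + 7·0.7569 = 5.3127.
Posterior precision = 1/σ₀² + n/σ² = 1/0.7569 + 7/0.0144 = (σ² + n·σ₀²)/(σ₀²σ²) = 5.3127/(0.7569·0.0144); posterior variance σₙ² = σ₀²σ²/(σ² + n·σ₀²) = 0.7569·0.0144/5.3127 = 0.002052.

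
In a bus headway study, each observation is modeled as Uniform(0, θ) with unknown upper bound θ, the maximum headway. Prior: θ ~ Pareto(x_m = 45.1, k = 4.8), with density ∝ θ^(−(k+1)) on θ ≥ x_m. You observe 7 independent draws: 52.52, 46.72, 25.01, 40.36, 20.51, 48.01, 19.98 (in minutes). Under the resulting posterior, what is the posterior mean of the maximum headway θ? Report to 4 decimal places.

57.3830

A Pareto(scale x_m, shape k) prior on the upper bound θ of Uniform(0, θ) is conjugate: posterior is Pareto(max(x_m, max xᵢ), k + n).
Sample maximum = 52.52; prior scale x_m = 45.1 → posterior scale = max = 52.52.
Posterior shape = 4.8 + 7 = 11.8.
E[θ|data] = k·x_m/(k−1) = 11.8·52.52/10.8 = 57.3830.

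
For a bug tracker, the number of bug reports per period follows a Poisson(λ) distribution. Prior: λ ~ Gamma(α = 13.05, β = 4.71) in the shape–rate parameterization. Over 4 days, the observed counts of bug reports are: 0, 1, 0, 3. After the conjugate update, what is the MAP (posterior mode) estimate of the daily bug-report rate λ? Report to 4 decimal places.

1.8427

With a Gamma(shape α, rate β) prior, the Poisson likelihood is conjugate: the posterior is Gamma(α + ΣXᵢ, β + n).
Sum of counts S = 4 over n = 4 days.
Posterior: Gamma(α+S, β+n) = Gamma(13.05+4, 4.71+4) = Gamma(17.05, 8.71).
Mode of Gamma(α,β) for α≥1 is (α−1)/β = 16.05/8.71 = 1.8427.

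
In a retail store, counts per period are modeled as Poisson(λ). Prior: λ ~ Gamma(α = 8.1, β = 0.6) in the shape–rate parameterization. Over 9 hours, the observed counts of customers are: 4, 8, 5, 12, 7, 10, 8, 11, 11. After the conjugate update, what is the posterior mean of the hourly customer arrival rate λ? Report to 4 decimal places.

With a Gamma(shape α, rate β) prior, the Poisson likelihood is conjugate: the posterior is Gamma(α + ΣXᵢ, β + n).
Sum of counts S = 76 over n = 9 hours.
Posterior: Gamma(α+S, β+n) = Gamma(8.1+76, 0.6+9) = Gamma(84.1, 9.6).
Posterior mean = α/β = 84.1/9.6 = 8.7604.

8.7604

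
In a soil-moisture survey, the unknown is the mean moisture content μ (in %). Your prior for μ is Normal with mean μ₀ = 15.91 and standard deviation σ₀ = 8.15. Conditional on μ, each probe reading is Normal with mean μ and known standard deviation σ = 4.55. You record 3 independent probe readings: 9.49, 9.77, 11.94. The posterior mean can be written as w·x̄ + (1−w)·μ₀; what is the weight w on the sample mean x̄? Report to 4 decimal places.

0.9059

For Normal data with known variance σ², a Normal(μ₀, σ₀²) prior on μ is conjugate. Posterior precision = 1/σ₀² + n/σ²; posterior mean is the precision-weighted average of μ₀ and x̄.
σ₀² = 8.15² = 66.4225, σ² = 4.55² = 20.7025. Prior precision 1/σ₀² = 1/66.4225; data precision n/σ² = 3/20.7025.
w = (n/σ²)/(1/σ₀² + n/σ²) = n·σ₀²/(σ² + n·σ₀²) = 3·66.4225/(20.7025 + 3·66.4225) = 199.2675/219.97 = 0.9059.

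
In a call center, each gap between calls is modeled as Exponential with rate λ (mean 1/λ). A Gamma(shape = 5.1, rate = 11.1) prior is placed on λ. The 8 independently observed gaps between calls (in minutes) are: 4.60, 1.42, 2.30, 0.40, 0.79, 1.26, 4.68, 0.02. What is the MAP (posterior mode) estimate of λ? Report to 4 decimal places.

0.4554

With a Gamma(shape α, rate β) prior on the exponential rate λ, the posterior after n observations with total T = Σxᵢ is Gamma(α+n, β+T).
Sum of observations T = 15.47 minutes; n = 8.
Posterior: Gamma(5.1+8, 11.1+15.47) = Gamma(13.1, 26.57).
Mode = (α−1)/β = 0.4554.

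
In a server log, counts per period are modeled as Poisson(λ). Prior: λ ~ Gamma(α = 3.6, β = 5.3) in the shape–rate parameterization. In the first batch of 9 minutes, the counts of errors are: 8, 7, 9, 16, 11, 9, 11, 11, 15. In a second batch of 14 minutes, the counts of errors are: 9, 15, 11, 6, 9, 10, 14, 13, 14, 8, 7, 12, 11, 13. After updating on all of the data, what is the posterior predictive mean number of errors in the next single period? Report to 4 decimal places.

8.9258

With a Gamma(shape α, rate β) prior, the Poisson likelihood is conjugate: the posterior is Gamma(α + ΣXᵢ, β + n).
Batch 1: sum of counts S = 97 over n = 9 minutes.
After batch 1: Gamma(α+S, β+n) = Gamma(3.6+97, 5.3+9) = Gamma(100.6, 14.3).
Batch 2: sum of counts S = 152 over n = 14 minutes.
After batch 2: Gamma(α+S, β+n) = Gamma(100.6+152, 14.3+14) = Gamma(252.6, 28.3).
The predictive distribution for one future period is NegBinom with mean α/β = 8.9258.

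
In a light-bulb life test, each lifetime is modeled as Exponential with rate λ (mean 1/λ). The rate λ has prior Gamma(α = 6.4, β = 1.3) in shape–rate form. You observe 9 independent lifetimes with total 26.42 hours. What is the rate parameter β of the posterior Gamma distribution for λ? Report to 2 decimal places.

With a Gamma(shape α, rate β) prior on the exponential rate λ, the posterior after n observations with total T = Σxᵢ is Gamma(α+n, β+T).
Posterior: Gamma(6.4+9, 1.3+26.42) = Gamma(15.4, 27.72).
Posterior β = 27.72.

27.72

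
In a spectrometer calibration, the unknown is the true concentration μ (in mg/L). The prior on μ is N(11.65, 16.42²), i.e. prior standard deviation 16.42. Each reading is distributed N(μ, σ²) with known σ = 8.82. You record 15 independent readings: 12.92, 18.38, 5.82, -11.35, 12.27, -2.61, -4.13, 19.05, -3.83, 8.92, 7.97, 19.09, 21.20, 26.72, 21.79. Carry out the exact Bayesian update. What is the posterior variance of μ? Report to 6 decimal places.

5.088285

For Normal data with known variance σ², a Normal(μ₀, σ₀²) prior on μ is conjugate. Posterior precision = 1/σ₀² + n/σ²; posterior mean is the precision-weighted average of μ₀ and x̄.
σ₀² = 16.42² = 269.6164, σ² = 8.82² = 77.7924; σ² + n·σ₀² = 77.7924 + 15·269.6164 = 4122.0384.
Posterior precision = 1/σ₀² + n/σ² = 1/269.6164 + 15/77.7924 = (σ² + n·σ₀²)/(σ₀²σ²) = 4122.0384/(269.6164·77.7924); posterior variance σₙ² = σ₀²σ²/(σ² + n·σ₀²) = 269.6164·77.7924/4122.0384 = 5.088285.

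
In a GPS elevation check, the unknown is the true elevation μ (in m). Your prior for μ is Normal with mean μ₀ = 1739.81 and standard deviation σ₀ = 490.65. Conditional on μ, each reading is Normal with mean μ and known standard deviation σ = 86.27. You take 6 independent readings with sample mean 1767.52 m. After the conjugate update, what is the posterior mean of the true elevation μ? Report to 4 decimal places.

1767.3780

For Normal data with known variance σ², a Normal(μ₀, σ₀²) prior on μ is conjugate. Posterior precision = 1/σ₀² + n/σ²; posterior mean is the precision-weighted average of μ₀ and x̄.
n·x̄ = 6·1767.52 = 10605.12.
σ₀² = 490.65² = 240737.4225, σ² = 86.27² = 7442.5129; σ² + n·σ₀² = 7442.5129 + 6·240737.4225 = 1451867.0479.
Posterior mean = (μ₀/σ₀² + n·x̄/σ²)/(1/σ₀² + n/σ²) = (σ²·μ₀ + σ₀²·n·x̄)/(σ² + n·σ₀²) = (7442.5129·1739.81 + 240737.4225·10605.12)/1451867.0479 = 2565997812.471749/1451867.0479 = 1767.3780.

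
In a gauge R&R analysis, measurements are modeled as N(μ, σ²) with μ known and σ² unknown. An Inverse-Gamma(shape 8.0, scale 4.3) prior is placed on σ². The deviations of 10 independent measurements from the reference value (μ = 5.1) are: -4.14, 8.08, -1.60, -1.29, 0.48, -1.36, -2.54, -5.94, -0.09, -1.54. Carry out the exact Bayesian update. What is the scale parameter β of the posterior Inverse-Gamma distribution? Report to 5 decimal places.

With known mean μ and an Inverse-Gamma(α, β) prior on σ², the Normal likelihood is conjugate: posterior is Inv-Gamma(α + n/2, β + Σ(xᵢ−μ)²/2).
Σ(xᵢ−μ)² = (-4.14)² + (8.08)² + (-1.60)² + (-1.29)² + (0.48)² + (-1.36)² + (-2.54)² + (-5.94)² + (-0.09)² + (-1.54)² = 132.8450.
Posterior: Inv-Gamma(8.0 + 10/2, 4.3 + 132.8450/2) = Inv-Gamma(13.00, 70.72250).
Posterior β = 70.72250.

70.72250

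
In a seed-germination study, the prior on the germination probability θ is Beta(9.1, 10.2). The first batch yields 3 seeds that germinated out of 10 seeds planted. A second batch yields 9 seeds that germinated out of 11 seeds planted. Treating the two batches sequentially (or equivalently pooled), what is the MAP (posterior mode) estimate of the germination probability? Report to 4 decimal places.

0.5248

The Beta prior is conjugate to a Binomial/Bernoulli likelihood; the update adds successes to α and failures to β.
After batch 1: Beta(9.1+3, 10.2+7) = Beta(12.1, 17.2).
After batch 2: Beta(12.1+9, 17.2+2) = Beta(21.1, 19.2).
Mode of Beta(a,b) for a,b>1 is (a−1)/(a+b−2) = 20.1/38.3 = 0.5248.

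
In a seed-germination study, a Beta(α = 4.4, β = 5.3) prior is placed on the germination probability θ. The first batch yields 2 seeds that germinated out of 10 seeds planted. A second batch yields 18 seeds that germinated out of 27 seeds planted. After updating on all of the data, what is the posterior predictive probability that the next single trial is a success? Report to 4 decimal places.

0.5225

The Beta prior is conjugate to a Binomial/Bernoulli likelihood; the update adds successes to α and failures to β.
After batch 1: Beta(4.4+2, 5.3+8) = Beta(6.4, 13.3).
After batch 2: Beta(6.4+18, 13.3+9) = Beta(24.4, 22.3).
For a single future Bernoulli trial, P(success | data) = α/(α+β) = 0.5225.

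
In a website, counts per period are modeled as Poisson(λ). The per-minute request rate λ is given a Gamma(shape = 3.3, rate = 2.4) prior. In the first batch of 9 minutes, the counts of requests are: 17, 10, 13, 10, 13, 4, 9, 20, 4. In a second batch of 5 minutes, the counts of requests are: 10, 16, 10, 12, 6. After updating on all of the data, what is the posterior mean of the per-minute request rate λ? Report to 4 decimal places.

9.5915

With a Gamma(shape α, rate β) prior, the Poisson likelihood is conjugate: the posterior is Gamma(α + ΣXᵢ, β + n).
Batch 1: sum of counts S = 100 over n = 9 minutes.
After batch 1: Gamma(α+S, β+n) = Gamma(3.3+100, 2.4+9) = Gamma(103.3, 11.4).
Batch 2: sum of counts S = 54 over n = 5 minutes.
After batch 2: Gamma(α+S, β+n) = Gamma(103.3+54, 11.4+5) = Gamma(157.3, 16.4).
Posterior mean = α/β = 157.3/16.4 = 9.5915.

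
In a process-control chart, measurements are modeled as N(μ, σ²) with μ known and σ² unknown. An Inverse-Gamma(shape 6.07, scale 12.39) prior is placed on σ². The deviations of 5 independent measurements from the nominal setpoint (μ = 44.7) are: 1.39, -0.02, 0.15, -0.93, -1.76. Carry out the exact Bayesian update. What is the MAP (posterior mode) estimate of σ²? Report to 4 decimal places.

1.6038

With known mean μ and an Inverse-Gamma(α, β) prior on σ², the Normal likelihood is conjugate: posterior is Inv-Gamma(α + n/2, β + Σ(xᵢ−μ)²/2).
Σ(xᵢ−μ)² = (1.39)² + (-0.02)² + (0.15)² + (-0.93)² + (-1.76)² = 5.9175.
Posterior: Inv-Gamma(6.07 + 5/2, 12.39 + 5.9175/2) = Inv-Gamma(8.57, 15.34875).
Mode = β/(α+1) = 15.34875/9.57 = 1.6038.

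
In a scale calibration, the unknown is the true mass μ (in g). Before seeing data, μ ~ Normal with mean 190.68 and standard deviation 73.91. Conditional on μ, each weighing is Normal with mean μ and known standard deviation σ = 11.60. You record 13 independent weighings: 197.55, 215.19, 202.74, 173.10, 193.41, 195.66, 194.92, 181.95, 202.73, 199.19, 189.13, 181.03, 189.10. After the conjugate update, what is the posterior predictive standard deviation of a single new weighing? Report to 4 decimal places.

12.0371

For Normal data with known variance σ², a Normal(μ₀, σ₀²) prior on μ is conjugate. Posterior precision = 1/σ₀² + n/σ²; posterior mean is the precision-weighted average of μ₀ and x̄.
σ₀² = 73.91² = 5462.6881, σ² = 11.60² = 134.56; σ² + n·σ₀² = 134.56 + 13·5462.6881 = 71149.5053.
Posterior precision = 1/σ₀² + n/σ² = 1/5462.6881 + 13/134.56 = (σ² + n·σ₀²)/(σ₀²σ²) = 71149.5053/(5462.6881·134.56); posterior variance σₙ² = σ₀²σ²/(σ² + n·σ₀²) = 5462.6881·134.56/71149.5053 = 10.331194.
Predictive variance for one new observation = σₙ² + σ² = 5462.6881·134.56/71149.5053 + 134.56 = σ²·(σ₀² + 71149.5053)/71149.5053 = 134.56·76612.1934/71149.5053 = 144.891194; SD = √(134.56·76612.1934/71149.5053) = 12.0371.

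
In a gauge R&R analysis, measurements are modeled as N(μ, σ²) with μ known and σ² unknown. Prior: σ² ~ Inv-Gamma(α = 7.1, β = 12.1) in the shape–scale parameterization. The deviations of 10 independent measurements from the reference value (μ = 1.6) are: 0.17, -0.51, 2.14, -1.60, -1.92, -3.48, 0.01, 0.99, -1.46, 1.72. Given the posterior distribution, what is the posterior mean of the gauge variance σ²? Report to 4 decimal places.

2.4097

With known mean μ and an Inverse-Gamma(α, β) prior on σ², the Normal likelihood is conjugate: posterior is Inv-Gamma(α + n/2, β + Σ(xᵢ−μ)²/2).
Σ(xᵢ−μ)² = (0.17)² + (-0.51)² + (2.14)² + (-1.60)² + (-1.92)² + (-3.48)² + (0.01)² + (0.99)² + (-1.46)² + (1.72)² = 29.2956.
Posterior: Inv-Gamma(7.1 + 10/2, 12.1 + 29.2956/2) = Inv-Gamma(12.10, 26.74780).
E[σ²|data] = β/(α−1) = 26.74780/11.10 = 2.4097.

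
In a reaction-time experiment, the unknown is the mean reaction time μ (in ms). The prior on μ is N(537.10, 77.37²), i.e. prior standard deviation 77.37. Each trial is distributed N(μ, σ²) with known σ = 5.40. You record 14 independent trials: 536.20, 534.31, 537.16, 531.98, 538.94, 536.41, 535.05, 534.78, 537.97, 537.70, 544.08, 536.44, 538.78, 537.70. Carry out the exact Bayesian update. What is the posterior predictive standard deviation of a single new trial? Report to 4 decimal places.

5.5895

For Normal data with known variance σ², a Normal(μ₀, σ₀²) prior on μ is conjugate. Posterior precision = 1/σ₀² + n/σ²; posterior mean is the precision-weighted average of μ₀ and x̄.
σ₀² = 77.37² = 5986.1169, σ² = 5.40² = 29.16; σ² + n·σ₀² = 29.16 + 14·5986.1169 = 83834.7966.
Posterior precision = 1/σ₀² + n/σ² = 1/5986.1169 + 14/29.16 = (σ² + n·σ₀²)/(σ₀²σ²) = 83834.7966/(5986.1169·29.16); posterior variance σₙ² = σ₀²σ²/(σ² + n·σ₀²) = 5986.1169·29.16/83834.7966 = 2.082133.
Predictive variance for one new observation = σₙ² + σ² = 5986.1169·29.16/83834.7966 + 29.16 = σ²·(σ₀² + 83834.7966)/83834.7966 = 29.16·89820.9135/83834.7966 = 31.242133; SD = √(29.16·89820.9135/83834.7966) = 5.5895.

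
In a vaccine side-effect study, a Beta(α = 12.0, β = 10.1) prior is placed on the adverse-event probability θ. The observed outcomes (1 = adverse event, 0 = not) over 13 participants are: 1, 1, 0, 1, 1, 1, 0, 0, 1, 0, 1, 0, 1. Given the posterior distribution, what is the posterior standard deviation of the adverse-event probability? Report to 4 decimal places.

0.0824

The Beta prior is conjugate to a Binomial/Bernoulli likelihood; the update adds successes to α and failures to β.
Posterior: Beta(α+k, β+n−k) = Beta(12.0+8, 10.1+5) = Beta(20.0, 15.1).
Var = αβ/((α+β)²(α+β+1)) = 20.0·15.1/(35.1²·36.1) = 0.00679025; SD = √0.00679025 = 0.0824.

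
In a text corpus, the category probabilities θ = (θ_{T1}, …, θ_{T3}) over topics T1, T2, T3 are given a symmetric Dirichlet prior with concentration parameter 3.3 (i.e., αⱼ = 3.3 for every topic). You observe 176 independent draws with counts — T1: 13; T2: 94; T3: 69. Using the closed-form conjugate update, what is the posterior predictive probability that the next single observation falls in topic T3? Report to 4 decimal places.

The Dirichlet prior is conjugate to the Multinomial likelihood: each posterior αⱼ = prior αⱼ + observed count nⱼ.
Posterior concentration: (16.3, 97.3, 72.3), total = 185.9.
P(next = T3 | data) = α_{T3}/Σα = 0.3889.

0.3889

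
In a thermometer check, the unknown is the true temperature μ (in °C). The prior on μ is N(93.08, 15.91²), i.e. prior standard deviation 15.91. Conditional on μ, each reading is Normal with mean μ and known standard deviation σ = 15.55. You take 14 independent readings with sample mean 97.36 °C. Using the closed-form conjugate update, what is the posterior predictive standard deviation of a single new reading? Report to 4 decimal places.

16.0615

For Normal data with known variance σ², a Normal(μ₀, σ₀²) prior on μ is conjugate. Posterior precision = 1/σ₀² + n/σ²; posterior mean is the precision-weighted average of μ₀ and x̄.
σ₀² = 15.91² = 253.1281, σ² = 15.55² = 241.8025; σ² + n·σ₀² = 241.8025 + 14·253.1281 = 3785.5959.
Posterior precision = 1/σ₀² + n/σ² = 1/253.1281 + 14/241.8025 = (σ² + n·σ₀²)/(σ₀²σ²) = 3785.5959/(253.1281·241.8025); posterior variance σₙ² = σ₀²σ²/(σ² + n·σ₀²) = 253.1281·241.8025/3785.5959 = 16.168394.
Predictive variance for one new observation = σₙ² + σ² = 253.1281·241.8025/3785.5959 + 241.8025 = σ²·(σ₀² + 3785.5959)/3785.5959 = 241.8025·4038.724/3785.5959 = 257.970894; SD = √(241.8025·4038.724/3785.5959) = 16.0615.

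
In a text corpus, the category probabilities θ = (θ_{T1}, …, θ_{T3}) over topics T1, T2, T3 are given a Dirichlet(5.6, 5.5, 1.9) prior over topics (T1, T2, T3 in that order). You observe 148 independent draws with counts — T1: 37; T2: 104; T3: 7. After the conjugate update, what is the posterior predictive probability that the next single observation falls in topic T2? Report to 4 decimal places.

0.6801

The Dirichlet prior is conjugate to the Multinomial likelihood: each posterior αⱼ = prior αⱼ + observed count nⱼ.
Posterior concentration: (42.6, 109.5, 8.9), total = 161.0.
P(next = T2 | data) = α_{T2}/Σα = 0.6801.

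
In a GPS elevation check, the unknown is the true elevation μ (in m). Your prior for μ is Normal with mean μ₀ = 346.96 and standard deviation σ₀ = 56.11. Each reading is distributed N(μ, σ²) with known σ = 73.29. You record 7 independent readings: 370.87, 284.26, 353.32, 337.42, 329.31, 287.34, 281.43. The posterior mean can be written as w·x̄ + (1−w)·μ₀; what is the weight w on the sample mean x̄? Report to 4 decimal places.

0.8040

For Normal data with known variance σ², a Normal(μ₀, σ₀²) prior on μ is conjugate. Posterior precision = 1/σ₀² + n/σ²; posterior mean is the precision-weighted average of μ₀ and x̄.
σ₀² = 56.11² = 3148.3321, σ² = 73.29² = 5371.4241. Prior precision 1/σ₀² = 1/3148.3321; data precision n/σ² = 7/5371.4241.
w = (n/σ²)/(1/σ₀² + n/σ²) = n·σ₀²/(σ² + n·σ₀²) = 7·3148.3321/(5371.4241 + 7·3148.3321) = 22038.3247/27409.7488 = 0.8040.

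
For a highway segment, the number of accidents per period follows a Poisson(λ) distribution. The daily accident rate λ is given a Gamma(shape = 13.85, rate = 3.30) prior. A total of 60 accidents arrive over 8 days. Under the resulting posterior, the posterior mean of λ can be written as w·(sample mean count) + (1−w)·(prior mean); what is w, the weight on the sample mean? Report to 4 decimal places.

0.7080

With a Gamma(shape α, rate β) prior, the Poisson likelihood is conjugate: the posterior is Gamma(α + ΣXᵢ, β + n).
Posterior mean = (α₀+S)/(β₀+n) = [n/(β₀+n)]·(S/n) + [β₀/(β₀+n)]·(α₀/β₀), so only n and β₀ enter the weight.
Weight on data w = n/(β₀+n) = 8/(3.30+8) = 8/11.30 = 0.7080.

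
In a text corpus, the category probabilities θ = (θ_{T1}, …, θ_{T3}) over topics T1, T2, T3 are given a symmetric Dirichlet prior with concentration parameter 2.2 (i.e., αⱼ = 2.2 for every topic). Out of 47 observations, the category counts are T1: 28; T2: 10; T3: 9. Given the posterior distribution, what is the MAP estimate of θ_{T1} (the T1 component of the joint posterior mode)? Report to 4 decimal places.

0.5771

The Dirichlet prior is conjugate to the Multinomial likelihood: each posterior αⱼ = prior αⱼ + observed count nⱼ.
Posterior concentration: (30.2, 12.2, 11.2), total = 53.6.
Joint mode component: (α_{T1}−1)/(Σα−K) = 29.2/50.6 = 0.5771.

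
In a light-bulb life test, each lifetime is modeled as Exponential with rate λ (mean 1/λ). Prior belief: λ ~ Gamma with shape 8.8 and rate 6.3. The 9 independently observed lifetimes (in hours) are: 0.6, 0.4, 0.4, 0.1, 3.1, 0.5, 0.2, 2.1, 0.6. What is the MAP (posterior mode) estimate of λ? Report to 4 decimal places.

With a Gamma(shape α, rate β) prior on the exponential rate λ, the posterior after n observations with total T = Σxᵢ is Gamma(α+n, β+T).
Sum of observations T = 8.0 hours; n = 9.
Posterior: Gamma(8.8+9, 6.3+8.0) = Gamma(17.8, 14.3).
Mode = (α−1)/β = 1.1748.

1.1748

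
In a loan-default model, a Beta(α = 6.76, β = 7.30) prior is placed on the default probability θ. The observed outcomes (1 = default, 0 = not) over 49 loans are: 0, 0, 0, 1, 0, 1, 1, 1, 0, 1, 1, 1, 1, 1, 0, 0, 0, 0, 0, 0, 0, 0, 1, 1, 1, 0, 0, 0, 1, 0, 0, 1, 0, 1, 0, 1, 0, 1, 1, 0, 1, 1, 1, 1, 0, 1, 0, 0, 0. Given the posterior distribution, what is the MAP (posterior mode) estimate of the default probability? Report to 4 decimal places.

0.4710

The Beta prior is conjugate to a Binomial/Bernoulli likelihood; the update adds successes to α and failures to β.
Posterior: Beta(α+k, β+n−k) = Beta(6.76+23, 7.30+26) = Beta(29.76, 33.30).
Mode of Beta(a,b) for a,b>1 is (a−1)/(a+b−2) = 28.76/61.06 = 0.4710.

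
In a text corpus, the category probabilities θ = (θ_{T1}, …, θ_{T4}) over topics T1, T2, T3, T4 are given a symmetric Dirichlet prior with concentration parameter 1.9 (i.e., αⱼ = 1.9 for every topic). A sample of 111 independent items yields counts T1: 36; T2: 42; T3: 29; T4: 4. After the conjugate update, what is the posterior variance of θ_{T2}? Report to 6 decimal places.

0.001949

The Dirichlet prior is conjugate to the Multinomial likelihood: each posterior αⱼ = prior αⱼ + observed count nⱼ.
Posterior concentration: (37.9, 43.9, 30.9, 5.9), total = 118.6.
Var[θ_j] = α_j(Σα−α_j)/((Σα)²(Σα+1)) = 43.9·74.7/(118.6²·119.6) = 0.001949.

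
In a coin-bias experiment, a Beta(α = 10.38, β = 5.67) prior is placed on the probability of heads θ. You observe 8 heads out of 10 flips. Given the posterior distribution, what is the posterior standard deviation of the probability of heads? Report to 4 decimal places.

The Beta prior is conjugate to a Binomial/Bernoulli likelihood; the update adds successes to α and failures to β.
Posterior: Beta(α+k, β+n−k) = Beta(10.38+8, 5.67+2) = Beta(18.38, 7.67).
Var = αβ/((α+β)²(α+β+1)) = 18.38·7.67/(26.05²·27.05) = 0.00767995; SD = √0.00767995 = 0.0876.

0.0876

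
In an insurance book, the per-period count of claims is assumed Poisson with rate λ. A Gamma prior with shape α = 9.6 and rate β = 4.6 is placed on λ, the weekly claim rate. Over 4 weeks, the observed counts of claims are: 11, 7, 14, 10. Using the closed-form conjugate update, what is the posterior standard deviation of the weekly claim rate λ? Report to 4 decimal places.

With a Gamma(shape α, rate β) prior, the Poisson likelihood is conjugate: the posterior is Gamma(α + ΣXᵢ, β + n).
Sum of counts S = 42 over n = 4 weeks.
Posterior: Gamma(α+S, β+n) = Gamma(9.6+42, 4.6+4) = Gamma(51.6, 8.6).
SD = √α/β = √51.6/8.6 = 0.8353.

0.8353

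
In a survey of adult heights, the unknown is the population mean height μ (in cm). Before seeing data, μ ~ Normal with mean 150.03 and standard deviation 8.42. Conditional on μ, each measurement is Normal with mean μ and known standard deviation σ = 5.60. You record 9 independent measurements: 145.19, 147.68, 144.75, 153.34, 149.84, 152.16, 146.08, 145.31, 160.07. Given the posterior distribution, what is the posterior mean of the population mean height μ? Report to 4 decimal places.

For Normal data with known variance σ², a Normal(μ₀, σ₀²) prior on μ is conjugate. Posterior precision = 1/σ₀² + n/σ²; posterior mean is the precision-weighted average of μ₀ and x̄.
Σxᵢ = 145.19 + 147.68 + 144.75 + 153.34 + 149.84 + 152.16 + 146.08 + 145.31 + 160.07 = 1344.42, so n·x̄ = 1344.42.
σ₀² = 8.42² = 70.8964, σ² = 5.60² = 31.36; σ² + n·σ₀² = 31.36 + 9·70.8964 = 669.4276.
Posterior mean = (μ₀/σ₀² + n·x̄/σ²)/(1/σ₀² + n/σ²) = (σ²·μ₀ + σ₀²·n·x̄)/(σ² + n·σ₀²) = (31.36·150.03 + 70.8964·1344.42)/669.4276 = 100019.478888/669.4276 = 149.4104.

149.4104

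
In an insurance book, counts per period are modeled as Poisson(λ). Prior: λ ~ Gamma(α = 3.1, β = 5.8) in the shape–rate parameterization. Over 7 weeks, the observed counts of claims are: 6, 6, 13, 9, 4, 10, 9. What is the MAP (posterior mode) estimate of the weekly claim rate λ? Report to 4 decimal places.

With a Gamma(shape α, rate β) prior, the Poisson likelihood is conjugate: the posterior is Gamma(α + ΣXᵢ, β + n).
Sum of counts S = 57 over n = 7 weeks.
Posterior: Gamma(α+S, β+n) = Gamma(3.1+57, 5.8+7) = Gamma(60.1, 12.8).
Mode of Gamma(α,β) for α≥1 is (α−1)/β = 59.1/12.8 = 4.6172.

4.6172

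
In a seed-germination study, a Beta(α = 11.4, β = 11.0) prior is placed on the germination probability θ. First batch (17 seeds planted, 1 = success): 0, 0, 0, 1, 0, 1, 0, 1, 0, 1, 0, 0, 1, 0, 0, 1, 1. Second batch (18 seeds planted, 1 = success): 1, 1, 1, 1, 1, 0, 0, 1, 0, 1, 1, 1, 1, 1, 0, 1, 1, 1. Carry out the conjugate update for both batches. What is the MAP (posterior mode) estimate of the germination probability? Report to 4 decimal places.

0.5668

The Beta prior is conjugate to a Binomial/Bernoulli likelihood; the update adds successes to α and failures to β.
After batch 1: Beta(11.4+7, 11.0+10) = Beta(18.4, 21.0).
After batch 2: Beta(18.4+14, 21.0+4) = Beta(32.4, 25.0).
Mode of Beta(a,b) for a,b>1 is (a−1)/(a+b−2) = 31.4/55.4 = 0.5668.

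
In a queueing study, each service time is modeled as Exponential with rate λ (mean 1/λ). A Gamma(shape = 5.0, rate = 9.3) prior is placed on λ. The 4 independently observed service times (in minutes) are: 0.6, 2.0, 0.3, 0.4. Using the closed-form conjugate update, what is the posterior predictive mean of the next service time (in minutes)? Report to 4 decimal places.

With a Gamma(shape α, rate β) prior on the exponential rate λ, the posterior after n observations with total T = Σxᵢ is Gamma(α+n, β+T).
Sum of observations T = 3.3 minutes; n = 4.
Posterior: Gamma(5.0+4, 9.3+3.3) = Gamma(9.0, 12.6).
The predictive distribution for the next observation is Lomax; its mean is β/(α−1) = 12.6/8.0 = 1.5750.

1.5750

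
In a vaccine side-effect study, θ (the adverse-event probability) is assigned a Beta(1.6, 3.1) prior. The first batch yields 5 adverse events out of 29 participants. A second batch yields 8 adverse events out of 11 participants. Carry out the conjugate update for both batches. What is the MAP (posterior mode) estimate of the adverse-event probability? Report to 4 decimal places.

The Beta prior is conjugate to a Binomial/Bernoulli likelihood; the update adds successes to α and failures to β.
After batch 1: Beta(1.6+5, 3.1+24) = Beta(6.6, 27.1).
After batch 2: Beta(6.6+8, 27.1+3) = Beta(14.6, 30.1).
Mode of Beta(a,b) for a,b>1 is (a−1)/(a+b−2) = 13.6/42.7 = 0.3185.

0.3185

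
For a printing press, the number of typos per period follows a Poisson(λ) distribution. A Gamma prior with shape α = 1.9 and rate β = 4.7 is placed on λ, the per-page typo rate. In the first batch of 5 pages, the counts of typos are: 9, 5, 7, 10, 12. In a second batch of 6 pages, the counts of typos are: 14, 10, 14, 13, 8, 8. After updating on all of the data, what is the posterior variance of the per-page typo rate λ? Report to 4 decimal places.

With a Gamma(shape α, rate β) prior, the Poisson likelihood is conjugate: the posterior is Gamma(α + ΣXᵢ, β + n).
Batch 1: sum of counts S = 43 over n = 5 pages.
After batch 1: Gamma(α+S, β+n) = Gamma(1.9+43, 4.7+5) = Gamma(44.9, 9.7).
Batch 2: sum of counts S = 67 over n = 6 pages.
After batch 2: Gamma(α+S, β+n) = Gamma(44.9+67, 9.7+6) = Gamma(111.9, 15.7).
Var = α/β² = 111.9/15.7² = 0.4540.

0.4540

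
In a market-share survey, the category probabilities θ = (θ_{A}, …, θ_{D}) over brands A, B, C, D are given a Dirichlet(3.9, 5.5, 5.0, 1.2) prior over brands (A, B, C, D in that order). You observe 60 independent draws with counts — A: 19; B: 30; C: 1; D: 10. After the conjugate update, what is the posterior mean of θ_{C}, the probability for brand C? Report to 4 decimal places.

The Dirichlet prior is conjugate to the Multinomial likelihood: each posterior αⱼ = prior αⱼ + observed count nⱼ.
Posterior concentration: (22.9, 35.5, 6.0, 11.2), total = 75.6.
E[θ_{C}|data] = α_{C}/Σα = 6.0/75.6 = 0.0794.

0.0794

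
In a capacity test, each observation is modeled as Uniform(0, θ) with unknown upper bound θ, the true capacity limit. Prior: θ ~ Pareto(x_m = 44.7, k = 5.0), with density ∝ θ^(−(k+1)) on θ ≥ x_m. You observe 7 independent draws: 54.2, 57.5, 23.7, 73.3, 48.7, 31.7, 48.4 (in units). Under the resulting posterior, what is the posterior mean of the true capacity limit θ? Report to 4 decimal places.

79.9636

A Pareto(scale x_m, shape k) prior on the upper bound θ of Uniform(0, θ) is conjugate: posterior is Pareto(max(x_m, max xᵢ), k + n).
Sample maximum = 73.3; prior scale x_m = 44.7 → posterior scale = max = 73.3.
Posterior shape = 5.0 + 7 = 12.0.
E[θ|data] = k·x_m/(k−1) = 12.0·73.3/11.0 = 79.9636.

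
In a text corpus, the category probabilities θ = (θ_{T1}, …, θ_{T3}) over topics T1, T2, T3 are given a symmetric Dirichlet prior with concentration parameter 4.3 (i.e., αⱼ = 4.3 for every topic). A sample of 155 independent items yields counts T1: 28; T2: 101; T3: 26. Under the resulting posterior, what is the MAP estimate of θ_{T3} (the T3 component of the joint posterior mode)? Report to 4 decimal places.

The Dirichlet prior is conjugate to the Multinomial likelihood: each posterior αⱼ = prior αⱼ + observed count nⱼ.
Posterior concentration: (32.3, 105.3, 30.3), total = 167.9.
Joint mode component: (α_{T3}−1)/(Σα−K) = 29.3/164.9 = 0.1777.

0.1777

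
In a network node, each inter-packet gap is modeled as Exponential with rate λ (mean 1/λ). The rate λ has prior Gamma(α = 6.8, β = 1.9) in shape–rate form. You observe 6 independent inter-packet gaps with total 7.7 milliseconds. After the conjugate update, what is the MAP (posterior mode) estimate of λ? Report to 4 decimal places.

With a Gamma(shape α, rate β) prior on the exponential rate λ, the posterior after n observations with total T = Σxᵢ is Gamma(α+n, β+T).
Posterior: Gamma(6.8+6, 1.9+7.7) = Gamma(12.8, 9.6).
Mode = (α−1)/β = 1.2292.

1.2292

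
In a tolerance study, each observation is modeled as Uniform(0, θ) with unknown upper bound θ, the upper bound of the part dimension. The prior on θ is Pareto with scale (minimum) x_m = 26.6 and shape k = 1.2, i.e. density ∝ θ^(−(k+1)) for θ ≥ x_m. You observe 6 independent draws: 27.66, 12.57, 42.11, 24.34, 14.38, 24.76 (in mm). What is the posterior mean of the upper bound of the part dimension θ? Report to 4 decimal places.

48.9019

A Pareto(scale x_m, shape k) prior on the upper bound θ of Uniform(0, θ) is conjugate: posterior is Pareto(max(x_m, max xᵢ), k + n).
Sample maximum = 42.11; prior scale x_m = 26.6 → posterior scale = max = 42.11.
Posterior shape = 1.2 + 6 = 7.2.
E[θ|data] = k·x_m/(k−1) = 7.2·42.11/6.2 = 48.9019.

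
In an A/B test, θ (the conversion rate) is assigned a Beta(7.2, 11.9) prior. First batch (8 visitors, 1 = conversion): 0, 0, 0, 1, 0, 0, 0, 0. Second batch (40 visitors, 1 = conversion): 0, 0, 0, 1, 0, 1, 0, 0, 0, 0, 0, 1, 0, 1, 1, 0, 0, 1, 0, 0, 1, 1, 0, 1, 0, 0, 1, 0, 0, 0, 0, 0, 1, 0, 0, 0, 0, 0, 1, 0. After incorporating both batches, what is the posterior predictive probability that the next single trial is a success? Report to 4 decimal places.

0.3010

The Beta prior is conjugate to a Binomial/Bernoulli likelihood; the update adds successes to α and failures to β.
After batch 1: Beta(7.2+1, 11.9+7) = Beta(8.2, 18.9).
After batch 2: Beta(8.2+12, 18.9+28) = Beta(20.2, 46.9).
For a single future Bernoulli trial, P(success | data) = α/(α+β) = 0.3010.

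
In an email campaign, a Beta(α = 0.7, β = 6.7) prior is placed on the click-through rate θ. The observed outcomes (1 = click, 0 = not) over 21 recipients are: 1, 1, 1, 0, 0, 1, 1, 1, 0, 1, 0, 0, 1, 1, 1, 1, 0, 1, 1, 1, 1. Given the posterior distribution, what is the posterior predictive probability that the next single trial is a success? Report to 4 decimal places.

0.5528

The Beta prior is conjugate to a Binomial/Bernoulli likelihood; the update adds successes to α and failures to β.
Posterior: Beta(α+k, β+n−k) = Beta(0.7+15, 6.7+6) = Beta(15.7, 12.7).
For a single future Bernoulli trial, P(success | data) = α/(α+β) = 0.5528.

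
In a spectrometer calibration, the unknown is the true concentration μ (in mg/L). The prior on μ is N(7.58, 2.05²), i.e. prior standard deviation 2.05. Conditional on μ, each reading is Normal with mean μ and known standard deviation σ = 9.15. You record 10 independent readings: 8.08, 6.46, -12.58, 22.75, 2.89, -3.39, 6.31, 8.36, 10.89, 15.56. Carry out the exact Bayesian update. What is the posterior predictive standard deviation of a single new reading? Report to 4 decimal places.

For Normal data with known variance σ², a Normal(μ₀, σ₀²) prior on μ is conjugate. Posterior precision = 1/σ₀² + n/σ²; posterior mean is the precision-weighted average of μ₀ and x̄.
σ₀² = 2.05² = 4.2025, σ² = 9.15² = 83.7225; σ² + n·σ₀² = 83.7225 + 10·4.2025 = 125.7475.
Posterior precision = 1/σ₀² + n/σ² = 1/4.2025 + 10/83.7225 = (σ² + n·σ₀²)/(σ₀²σ²) = 125.7475/(4.2025·83.7225); posterior variance σₙ² = σ₀²σ²/(σ² + n·σ₀²) = 4.2025·83.7225/125.7475 = 2.798018.
Predictive variance for one new observation = σₙ² + σ² = 4.2025·83.7225/125.7475 + 83.7225 = σ²·(σ₀² + 125.7475)/125.7475 = 83.7225·129.95/125.7475 = 86.520518; SD = √(83.7225·129.95/125.7475) = 9.3016.

9.3016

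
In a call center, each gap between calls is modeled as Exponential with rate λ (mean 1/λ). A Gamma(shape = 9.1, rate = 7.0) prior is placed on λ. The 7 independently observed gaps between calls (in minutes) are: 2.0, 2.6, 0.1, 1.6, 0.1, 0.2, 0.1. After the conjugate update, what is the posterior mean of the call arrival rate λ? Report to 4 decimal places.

1.1752

With a Gamma(shape α, rate β) prior on the exponential rate λ, the posterior after n observations with total T = Σxᵢ is Gamma(α+n, β+T).
Sum of observations T = 6.7 minutes; n = 7.
Posterior: Gamma(9.1+7, 7.0+6.7) = Gamma(16.1, 13.7).
Posterior mean of λ = α/β = 16.1/13.7 = 1.1752.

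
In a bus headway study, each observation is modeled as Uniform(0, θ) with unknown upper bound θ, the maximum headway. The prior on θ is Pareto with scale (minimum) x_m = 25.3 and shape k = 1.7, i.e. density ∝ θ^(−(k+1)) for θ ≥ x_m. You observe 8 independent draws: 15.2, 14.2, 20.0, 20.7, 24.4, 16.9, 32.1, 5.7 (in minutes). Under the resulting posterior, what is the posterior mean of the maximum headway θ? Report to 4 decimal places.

35.7897

A Pareto(scale x_m, shape k) prior on the upper bound θ of Uniform(0, θ) is conjugate: posterior is Pareto(max(x_m, max xᵢ), k + n).
Sample maximum = 32.1; prior scale x_m = 25.3 → posterior scale = max = 32.1.
Posterior shape = 1.7 + 8 = 9.7.
E[θ|data] = k·x_m/(k−1) = 9.7·32.1/8.7 = 35.7897.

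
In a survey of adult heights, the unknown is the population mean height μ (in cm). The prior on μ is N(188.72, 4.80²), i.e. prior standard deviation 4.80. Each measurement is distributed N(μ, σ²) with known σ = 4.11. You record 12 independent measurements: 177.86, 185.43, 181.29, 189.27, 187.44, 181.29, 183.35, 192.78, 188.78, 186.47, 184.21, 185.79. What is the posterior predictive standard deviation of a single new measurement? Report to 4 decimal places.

4.2683

For Normal data with known variance σ², a Normal(μ₀, σ₀²) prior on μ is conjugate. Posterior precision = 1/σ₀² + n/σ²; posterior mean is the precision-weighted average of μ₀ and x̄.
σ₀² = 4.80² = 23.04, σ² = 4.11² = 16.8921; σ² + n·σ₀² = 16.8921 + 12·23.04 = 293.3721.
Posterior precision = 1/σ₀² + n/σ² = 1/23.04 + 12/16.8921 = (σ² + n·σ₀²)/(σ₀²σ²) = 293.3721/(23.04·16.8921); posterior variance σₙ² = σ₀²σ²/(σ² + n·σ₀²) = 23.04·16.8921/293.3721 = 1.326622.
Predictive variance for one new observation = σₙ² + σ² = 23.04·16.8921/293.3721 + 16.8921 = σ²·(σ₀² + 293.3721)/293.3721 = 16.8921·316.4121/293.3721 = 18.218722; SD = √(16.8921·316.4121/293.3721) = 4.2683.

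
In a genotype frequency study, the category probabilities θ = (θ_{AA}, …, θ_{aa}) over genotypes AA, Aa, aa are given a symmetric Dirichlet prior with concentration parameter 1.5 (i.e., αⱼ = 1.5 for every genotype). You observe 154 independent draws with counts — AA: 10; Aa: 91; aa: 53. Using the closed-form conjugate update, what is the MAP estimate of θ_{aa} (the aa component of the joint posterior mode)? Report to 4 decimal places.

The Dirichlet prior is conjugate to the Multinomial likelihood: each posterior αⱼ = prior αⱼ + observed count nⱼ.
Posterior concentration: (11.5, 92.5, 54.5), total = 158.5.
Joint mode component: (α_{aa}−1)/(Σα−K) = 53.5/155.5 = 0.3441.

0.3441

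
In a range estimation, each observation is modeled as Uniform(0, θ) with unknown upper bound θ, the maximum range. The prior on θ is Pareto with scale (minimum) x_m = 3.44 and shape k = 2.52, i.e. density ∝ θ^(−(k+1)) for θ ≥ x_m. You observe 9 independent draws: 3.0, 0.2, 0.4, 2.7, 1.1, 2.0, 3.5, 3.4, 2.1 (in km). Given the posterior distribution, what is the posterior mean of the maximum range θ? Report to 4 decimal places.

3.8327

A Pareto(scale x_m, shape k) prior on the upper bound θ of Uniform(0, θ) is conjugate: posterior is Pareto(max(x_m, max xᵢ), k + n).
Sample maximum = 3.5; prior scale x_m = 3.44 → posterior scale = max = 3.50.
Posterior shape = 2.52 + 9 = 11.52.
E[θ|data] = k·x_m/(k−1) = 11.52·3.50/10.52 = 3.8327.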